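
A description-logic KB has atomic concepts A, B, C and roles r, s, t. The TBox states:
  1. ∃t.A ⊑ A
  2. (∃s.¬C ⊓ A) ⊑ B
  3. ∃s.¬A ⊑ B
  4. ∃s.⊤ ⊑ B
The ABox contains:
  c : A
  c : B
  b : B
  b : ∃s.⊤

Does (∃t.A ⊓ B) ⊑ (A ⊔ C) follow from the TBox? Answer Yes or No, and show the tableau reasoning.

1. (∃t.A ⊓ B) ⊑ (A ⊔ C)  ⇔  ((∃t.A ⊓ B) ⊓ (¬A ⊓ ¬C)) unsat w.r.t. T
   all branches close; clash {A, ¬A} at x₀
2. Hence (∃t.A ⊓ B) ⊑ (A ⊔ C): entailed.

Yes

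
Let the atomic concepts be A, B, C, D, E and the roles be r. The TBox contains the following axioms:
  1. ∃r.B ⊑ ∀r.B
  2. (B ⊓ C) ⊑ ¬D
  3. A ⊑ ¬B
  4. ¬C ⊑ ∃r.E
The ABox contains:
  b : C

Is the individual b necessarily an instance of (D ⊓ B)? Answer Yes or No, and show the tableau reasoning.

1. b : (D ⊓ B)?  L(b) = {C} ∪ {(¬D ⊔ ¬B)}
   open: L(b) ⊇ {C, ¬A, ¬D, ∀r.¬B} — b ∉ (D ⊓ B) possible
2. Hence b : (D ⊓ B): not entailed.

No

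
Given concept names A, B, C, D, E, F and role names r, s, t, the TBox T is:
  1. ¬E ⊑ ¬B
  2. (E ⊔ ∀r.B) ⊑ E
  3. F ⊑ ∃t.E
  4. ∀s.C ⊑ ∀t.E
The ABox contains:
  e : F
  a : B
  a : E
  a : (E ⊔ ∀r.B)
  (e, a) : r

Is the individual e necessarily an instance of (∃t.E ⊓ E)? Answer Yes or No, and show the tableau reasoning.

No

1. e : (∃t.E ⊓ E)?  L(e) = {F} ∪ {(∀t.¬E ⊔ ¬E)}
   apply at e: F⊑∃t.E
   open: L(e) ⊇ {F, ¬B, ¬E, ∃r.¬B, ∃s.¬C, …} (+ ∃-successors) — e ∉ (∃t.E ⊓ E) possible
2. Hence e : (∃t.E ⊓ E): not entailed.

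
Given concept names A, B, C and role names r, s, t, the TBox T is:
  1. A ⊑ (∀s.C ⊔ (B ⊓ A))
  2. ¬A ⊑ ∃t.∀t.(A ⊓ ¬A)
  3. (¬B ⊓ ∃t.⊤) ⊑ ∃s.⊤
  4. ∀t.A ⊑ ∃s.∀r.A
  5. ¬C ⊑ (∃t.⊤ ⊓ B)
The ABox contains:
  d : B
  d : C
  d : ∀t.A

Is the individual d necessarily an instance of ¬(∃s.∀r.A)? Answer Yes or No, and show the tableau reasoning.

No

1. d : ¬(∃s.∀r.A)?  L(d) = {B, C, ∀t.A} ∪ {∃s.∀r.A}
   open: L(d) ⊇ {B, C, ¬A, ∀t.A, ∃s.∀r.A, …} (+ ∃-successors) — d ∉ ¬(∃s.∀r.A) possible
2. Hence d : ¬(∃s.∀r.A): not entailed.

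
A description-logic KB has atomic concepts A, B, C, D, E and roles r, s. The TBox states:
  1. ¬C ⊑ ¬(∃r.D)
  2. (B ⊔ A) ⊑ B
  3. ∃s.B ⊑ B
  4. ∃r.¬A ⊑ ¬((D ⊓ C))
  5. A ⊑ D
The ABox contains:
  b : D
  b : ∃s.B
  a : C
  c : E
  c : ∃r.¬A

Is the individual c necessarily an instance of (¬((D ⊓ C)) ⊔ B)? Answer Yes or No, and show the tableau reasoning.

1. c : (¬((D ⊓ C)) ⊔ B)?  L(c) = {E, ∃r.¬A} ∪ {((D ⊓ C) ⊓ ¬B)}
   clash {B, ¬B} at c — c ∈ (¬((D ⊓ C)) ⊔ B)
2. Hence c : (¬((D ⊓ C)) ⊔ B): entailed.

Yes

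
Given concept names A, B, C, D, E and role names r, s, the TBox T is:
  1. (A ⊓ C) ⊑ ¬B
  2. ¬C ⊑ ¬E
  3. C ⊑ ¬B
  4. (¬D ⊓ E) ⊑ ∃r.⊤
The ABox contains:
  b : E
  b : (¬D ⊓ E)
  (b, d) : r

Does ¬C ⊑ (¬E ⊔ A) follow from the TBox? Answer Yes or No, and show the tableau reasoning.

1. ¬C ⊑ (¬E ⊔ A)  ⇔  (¬C ⊓ (E ⊓ ¬A)) unsat w.r.t. T
   all branches close; clash {E, ¬E} at x₀
2. Hence ¬C ⊑ (¬E ⊔ A): entailed.

Yes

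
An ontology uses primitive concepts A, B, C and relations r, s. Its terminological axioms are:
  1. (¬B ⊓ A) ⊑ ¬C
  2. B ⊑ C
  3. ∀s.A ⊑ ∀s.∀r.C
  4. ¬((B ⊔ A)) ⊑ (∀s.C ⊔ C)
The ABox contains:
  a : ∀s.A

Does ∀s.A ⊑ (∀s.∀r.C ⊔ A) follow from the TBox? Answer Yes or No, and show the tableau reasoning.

1. ∀s.A ⊑ (∀s.∀r.C ⊔ A)  ⇔  (∀s.A ⊓ (∃s.∃r.¬C ⊓ ¬A)) unsat w.r.t. T
   all branches close; clash {C, ¬C} at x₀
2. Hence ∀s.A ⊑ (∀s.∀r.C ⊔ A): entailed.

Yes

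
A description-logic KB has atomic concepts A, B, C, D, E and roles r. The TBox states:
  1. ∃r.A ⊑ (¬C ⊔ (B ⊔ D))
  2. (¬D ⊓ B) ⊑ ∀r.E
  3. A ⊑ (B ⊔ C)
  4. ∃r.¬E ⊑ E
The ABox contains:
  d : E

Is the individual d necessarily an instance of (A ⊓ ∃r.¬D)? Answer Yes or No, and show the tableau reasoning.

No

1. d : (A ⊓ ∃r.¬D)?  L(d) = {E} ∪ {(¬A ⊔ ∀r.D)}
   open: L(d) ⊇ {D, E, ¬A, ∀r.¬A} — d ∉ (A ⊓ ∃r.¬D) possible
2. Hence d : (A ⊓ ∃r.¬D): not entailed.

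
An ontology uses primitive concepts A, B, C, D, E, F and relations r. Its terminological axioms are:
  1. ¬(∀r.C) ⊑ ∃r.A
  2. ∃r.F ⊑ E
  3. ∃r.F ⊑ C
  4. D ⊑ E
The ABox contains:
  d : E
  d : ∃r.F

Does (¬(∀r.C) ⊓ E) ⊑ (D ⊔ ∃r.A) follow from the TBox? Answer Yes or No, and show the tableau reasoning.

1. (¬(∀r.C) ⊓ E) ⊑ (D ⊔ ∃r.A)  ⇔  ((∃r.¬C ⊓ E) ⊓ (¬D ⊓ ∀r.¬A)) unsat w.r.t. T
   all branches close; clash {A, ¬A} at an ∃-successor
2. Hence (¬(∀r.C) ⊓ E) ⊑ (D ⊔ ∃r.A): entailed.

Yes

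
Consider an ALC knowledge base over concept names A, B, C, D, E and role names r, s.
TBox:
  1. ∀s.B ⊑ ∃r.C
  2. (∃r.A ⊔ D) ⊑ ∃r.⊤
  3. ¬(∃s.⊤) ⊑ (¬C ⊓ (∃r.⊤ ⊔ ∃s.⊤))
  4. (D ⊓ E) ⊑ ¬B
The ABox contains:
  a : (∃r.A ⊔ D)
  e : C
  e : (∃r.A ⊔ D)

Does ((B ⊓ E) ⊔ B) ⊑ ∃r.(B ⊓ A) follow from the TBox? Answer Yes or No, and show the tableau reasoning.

No

1. ((B ⊓ E) ⊔ B) ⊑ ∃r.(B ⊓ A)  ⇔  (((B ⊓ E) ⊔ B) ⊓ ∀r.(¬B ⊔ ¬A)) unsat w.r.t. T
   open: L(x₀) ⊇ {B, E, ¬D, ∀r.(¬B ⊔ ¬A), ∀r.¬A, …} (+ ∃-successors)
2. Hence ((B ⊓ E) ⊔ B) ⊑ ∃r.(B ⊓ A): not entailed.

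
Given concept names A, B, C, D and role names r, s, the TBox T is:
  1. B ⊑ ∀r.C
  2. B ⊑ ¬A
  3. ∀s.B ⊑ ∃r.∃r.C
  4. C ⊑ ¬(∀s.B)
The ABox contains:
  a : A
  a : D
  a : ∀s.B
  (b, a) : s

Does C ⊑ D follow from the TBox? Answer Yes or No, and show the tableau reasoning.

No

1. C ⊑ D  ⇔  (C ⊓ ¬D) unsat w.r.t. T
   apply at x₀: C⊑¬(∀s.B)
   open: L(x₀) ⊇ {C, ¬B, ¬D, ∃s.¬B} (+ ∃-successors)
2. Hence C ⊑ D: not entailed.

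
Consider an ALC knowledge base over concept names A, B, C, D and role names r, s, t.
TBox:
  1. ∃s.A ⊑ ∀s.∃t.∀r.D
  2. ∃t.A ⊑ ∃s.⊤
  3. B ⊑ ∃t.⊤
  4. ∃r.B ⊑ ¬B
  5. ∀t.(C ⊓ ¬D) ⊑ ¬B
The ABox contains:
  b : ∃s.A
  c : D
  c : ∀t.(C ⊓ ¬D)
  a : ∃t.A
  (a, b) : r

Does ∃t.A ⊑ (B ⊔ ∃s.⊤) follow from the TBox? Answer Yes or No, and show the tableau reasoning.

Yes

1. ∃t.A ⊑ (B ⊔ ∃s.⊤)  ⇔  (∃t.A ⊓ (¬B ⊓ ∀s.⊥)) unsat w.r.t. T
   all branches close; clash ⊥ at an ∃-successor
2. Hence ∃t.A ⊑ (B ⊔ ∃s.⊤): entailed.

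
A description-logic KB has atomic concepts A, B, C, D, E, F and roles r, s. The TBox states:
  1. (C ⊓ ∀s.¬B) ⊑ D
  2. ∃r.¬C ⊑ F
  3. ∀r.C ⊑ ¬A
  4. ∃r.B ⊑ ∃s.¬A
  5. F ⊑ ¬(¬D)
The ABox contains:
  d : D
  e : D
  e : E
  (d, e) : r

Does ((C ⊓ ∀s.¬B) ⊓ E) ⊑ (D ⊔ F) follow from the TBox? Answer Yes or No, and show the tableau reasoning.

1. ((C ⊓ ∀s.¬B) ⊓ E) ⊑ (D ⊔ F)  ⇔  (((C ⊓ ∀s.¬B) ⊓ E) ⊓ (¬D ⊓ ¬F)) unsat w.r.t. T
   all branches close; clash {F, ¬F} at x₀
2. Hence ((C ⊓ ∀s.¬B) ⊓ E) ⊑ (D ⊔ F): entailed.

Yes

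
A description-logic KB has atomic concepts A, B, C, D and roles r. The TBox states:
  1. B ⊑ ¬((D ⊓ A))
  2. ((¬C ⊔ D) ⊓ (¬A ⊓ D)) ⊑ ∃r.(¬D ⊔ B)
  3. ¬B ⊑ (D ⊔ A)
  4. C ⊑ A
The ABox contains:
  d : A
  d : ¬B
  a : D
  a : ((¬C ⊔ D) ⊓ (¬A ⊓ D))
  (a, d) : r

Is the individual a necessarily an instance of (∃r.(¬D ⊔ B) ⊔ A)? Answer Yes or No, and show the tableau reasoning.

1. a : (∃r.(¬D ⊔ B) ⊔ A)?  L(a) = {D, ((¬C ⊔ D) ⊓ (¬A ⊓ D))} ∪ {(∀r.(D ⊓ ¬B) ⊓ ¬A)}
   clash {A, ¬A} at a — a ∈ (∃r.(¬D ⊔ B) ⊔ A)
2. Hence a : (∃r.(¬D ⊔ B) ⊔ A): entailed.

Yes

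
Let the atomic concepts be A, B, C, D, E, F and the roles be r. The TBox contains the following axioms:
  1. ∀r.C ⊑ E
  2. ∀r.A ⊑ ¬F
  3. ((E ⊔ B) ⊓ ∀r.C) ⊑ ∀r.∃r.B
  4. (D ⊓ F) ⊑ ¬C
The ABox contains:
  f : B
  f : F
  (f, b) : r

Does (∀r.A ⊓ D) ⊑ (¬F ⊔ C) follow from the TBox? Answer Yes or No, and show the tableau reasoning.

1. (∀r.A ⊓ D) ⊑ (¬F ⊔ C)  ⇔  ((∀r.A ⊓ D) ⊓ (F ⊓ ¬C)) unsat w.r.t. T
   all branches close; clash {F, ¬F} at x₀
2. Hence (∀r.A ⊓ D) ⊑ (¬F ⊔ C): entailed.

Yes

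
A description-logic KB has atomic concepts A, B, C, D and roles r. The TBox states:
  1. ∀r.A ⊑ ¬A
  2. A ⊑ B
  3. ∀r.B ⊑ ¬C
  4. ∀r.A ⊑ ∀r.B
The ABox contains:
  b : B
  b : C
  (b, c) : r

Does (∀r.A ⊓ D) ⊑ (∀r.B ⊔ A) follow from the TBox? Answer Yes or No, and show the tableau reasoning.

1. (∀r.A ⊓ D) ⊑ (∀r.B ⊔ A)  ⇔  ((∀r.A ⊓ D) ⊓ (∃r.¬B ⊓ ¬A)) unsat w.r.t. T
   all branches close; clash {B, ¬B} at an ∃-successor
2. Hence (∀r.A ⊓ D) ⊑ (∀r.B ⊔ A): entailed.

Yes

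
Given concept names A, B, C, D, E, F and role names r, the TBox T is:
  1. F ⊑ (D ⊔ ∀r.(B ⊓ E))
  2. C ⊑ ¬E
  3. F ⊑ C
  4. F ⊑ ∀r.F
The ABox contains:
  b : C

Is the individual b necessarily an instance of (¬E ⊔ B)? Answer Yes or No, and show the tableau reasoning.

Yes

1. b : (¬E ⊔ B)?  L(b) = {C} ∪ {(E ⊓ ¬B)}
   clash {E, ¬E} at b — b ∈ (¬E ⊔ B)
2. Hence b : (¬E ⊔ B): entailed.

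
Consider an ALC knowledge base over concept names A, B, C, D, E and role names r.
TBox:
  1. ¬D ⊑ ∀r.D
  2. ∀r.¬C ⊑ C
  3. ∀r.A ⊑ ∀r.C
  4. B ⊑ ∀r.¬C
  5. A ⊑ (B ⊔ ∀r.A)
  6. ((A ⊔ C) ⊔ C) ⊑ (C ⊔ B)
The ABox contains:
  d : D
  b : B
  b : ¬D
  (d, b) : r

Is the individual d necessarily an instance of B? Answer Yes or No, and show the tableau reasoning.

No

1. d : B?  L(d) = {D} ∪ {¬B}
   open: L(d) ⊇ {D, ¬A, ¬B, ¬C, ∃r.C, …} (+ ∃-successors) — d ∉ B possible
2. Hence d : B: not entailed.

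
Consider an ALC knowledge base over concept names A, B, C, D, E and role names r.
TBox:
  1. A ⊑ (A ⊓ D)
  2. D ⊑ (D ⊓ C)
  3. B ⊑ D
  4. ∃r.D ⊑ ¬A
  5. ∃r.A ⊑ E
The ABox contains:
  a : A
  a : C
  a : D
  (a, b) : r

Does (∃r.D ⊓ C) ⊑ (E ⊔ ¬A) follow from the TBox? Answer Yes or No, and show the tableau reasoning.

Yes

1. (∃r.D ⊓ C) ⊑ (E ⊔ ¬A)  ⇔  ((∃r.D ⊓ C) ⊓ (¬E ⊓ A)) unsat w.r.t. T
   all branches close; clash {E, ¬E} at x₀
2. Hence (∃r.D ⊓ C) ⊑ (E ⊔ ¬A): entailed.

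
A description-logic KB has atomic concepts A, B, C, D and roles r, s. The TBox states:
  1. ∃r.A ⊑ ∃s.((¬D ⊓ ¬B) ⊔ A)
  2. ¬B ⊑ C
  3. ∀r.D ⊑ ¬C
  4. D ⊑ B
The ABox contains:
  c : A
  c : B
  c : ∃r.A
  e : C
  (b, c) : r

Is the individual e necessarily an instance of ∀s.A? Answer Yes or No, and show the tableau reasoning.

No

1. e : ∀s.A?  L(e) = {C} ∪ {∃s.¬A}
   open: L(e) ⊇ {C, ¬D, ∀r.¬A, ∃r.¬D, ∃s.¬A} (+ ∃-successors) — e ∉ ∀s.A possible
2. Hence e : ∀s.A: not entailed.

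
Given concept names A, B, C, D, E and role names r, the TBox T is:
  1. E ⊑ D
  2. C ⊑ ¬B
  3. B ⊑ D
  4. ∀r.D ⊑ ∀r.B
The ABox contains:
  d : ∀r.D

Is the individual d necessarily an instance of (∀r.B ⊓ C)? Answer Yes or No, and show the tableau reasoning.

1. d : (∀r.B ⊓ C)?  L(d) = {∀r.D} ∪ {(∃r.¬B ⊔ ¬C)}
   apply at d: ∀r.D⊑∀r.B
   open: L(d) ⊇ {¬B, ¬C, ¬E, ∀r.B, ∀r.D} — d ∉ (∀r.B ⊓ C) possible
2. Hence d : (∀r.B ⊓ C): not entailed.

No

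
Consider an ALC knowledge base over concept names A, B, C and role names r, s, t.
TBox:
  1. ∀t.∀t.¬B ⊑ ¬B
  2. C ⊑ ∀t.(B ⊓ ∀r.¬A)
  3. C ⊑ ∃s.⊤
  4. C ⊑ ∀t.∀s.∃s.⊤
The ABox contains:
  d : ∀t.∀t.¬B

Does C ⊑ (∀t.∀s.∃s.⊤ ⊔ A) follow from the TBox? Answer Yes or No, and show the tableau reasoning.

Yes

1. C ⊑ (∀t.∀s.∃s.⊤ ⊔ A)  ⇔  (C ⊓ (∃t.∃s.∀s.⊥ ⊓ ¬A)) unsat w.r.t. T
   all branches close; clash {B, ¬B} at an ∃-successor
2. Hence C ⊑ (∀t.∀s.∃s.⊤ ⊔ A): entailed.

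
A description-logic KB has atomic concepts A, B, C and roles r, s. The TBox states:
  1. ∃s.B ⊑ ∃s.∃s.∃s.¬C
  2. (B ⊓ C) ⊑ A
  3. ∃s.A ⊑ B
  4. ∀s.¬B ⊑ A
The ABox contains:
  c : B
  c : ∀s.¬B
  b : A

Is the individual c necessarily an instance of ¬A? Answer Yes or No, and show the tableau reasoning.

No

1. c : ¬A?  L(c) = {B, ∀s.¬B} ∪ {A}
   open: L(c) ⊇ {A, B, ∀s.¬B} — c ∉ ¬A possible
2. Hence c : ¬A: not entailed.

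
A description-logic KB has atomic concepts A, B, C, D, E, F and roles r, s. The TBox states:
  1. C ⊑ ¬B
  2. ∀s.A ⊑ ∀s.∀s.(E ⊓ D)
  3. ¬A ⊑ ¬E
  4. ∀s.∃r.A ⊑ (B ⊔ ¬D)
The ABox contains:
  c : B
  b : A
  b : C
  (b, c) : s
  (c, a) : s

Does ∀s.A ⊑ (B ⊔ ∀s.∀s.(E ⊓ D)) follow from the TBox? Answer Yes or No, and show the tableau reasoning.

Yes

1. ∀s.A ⊑ (B ⊔ ∀s.∀s.(E ⊓ D))  ⇔  (∀s.A ⊓ (¬B ⊓ ∃s.∃s.(¬E ⊔ ¬D))) unsat w.r.t. T
   all branches close; clash {E, ¬E} at an ∃-successor
2. Hence ∀s.A ⊑ (B ⊔ ∀s.∀s.(E ⊓ D)): entailed.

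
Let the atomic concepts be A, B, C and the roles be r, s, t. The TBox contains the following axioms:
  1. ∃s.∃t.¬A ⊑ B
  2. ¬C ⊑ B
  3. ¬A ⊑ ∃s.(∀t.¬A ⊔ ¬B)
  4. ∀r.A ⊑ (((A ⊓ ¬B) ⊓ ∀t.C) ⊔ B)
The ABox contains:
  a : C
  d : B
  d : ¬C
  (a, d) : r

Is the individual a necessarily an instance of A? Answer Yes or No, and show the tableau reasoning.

1. a : A?  L(a) = {C} ∪ {¬A}
   apply at a: ¬A⊑∃s.(∀t.¬A ⊔ ¬B)
   open: L(a) ⊇ {C, ¬A, ∀s.∀t.A, ∃r.¬A, ∃s.(∀t.¬A ⊔ ¬B)} (+ ∃-successors) — a ∉ A possible
2. Hence a : A: not entailed.

No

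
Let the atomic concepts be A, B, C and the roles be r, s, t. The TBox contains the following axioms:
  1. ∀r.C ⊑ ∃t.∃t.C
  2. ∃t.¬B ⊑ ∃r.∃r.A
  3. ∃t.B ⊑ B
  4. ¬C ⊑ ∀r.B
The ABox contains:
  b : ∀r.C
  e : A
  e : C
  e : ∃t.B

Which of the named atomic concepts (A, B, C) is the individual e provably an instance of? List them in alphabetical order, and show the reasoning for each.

1. e : A?  L(e) = {A, C, ∃t.B} ∪ {¬A}
   clash {A, ¬A} at e — e ∈ A
2. e : B?  L(e) = {A, C, ∃t.B} ∪ {¬B}
   clash {B, ¬B} at e — e ∈ B
3. e : C?  L(e) = {A, C, ∃t.B} ∪ {¬C}
   clash {C, ¬C} at e — e ∈ C
4. Entailed for e: {A, B, C}

{A, B, C}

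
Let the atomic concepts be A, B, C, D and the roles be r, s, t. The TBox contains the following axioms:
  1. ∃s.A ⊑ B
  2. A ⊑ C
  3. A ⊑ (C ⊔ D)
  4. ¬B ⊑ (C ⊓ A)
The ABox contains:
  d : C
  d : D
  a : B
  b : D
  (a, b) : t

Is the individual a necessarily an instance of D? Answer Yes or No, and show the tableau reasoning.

1. a : D?  L(a) = {B} ∪ {¬D}
   open: L(a) ⊇ {B, ¬A, ¬D} — a ∉ D possible
2. Hence a : D: not entailed.

No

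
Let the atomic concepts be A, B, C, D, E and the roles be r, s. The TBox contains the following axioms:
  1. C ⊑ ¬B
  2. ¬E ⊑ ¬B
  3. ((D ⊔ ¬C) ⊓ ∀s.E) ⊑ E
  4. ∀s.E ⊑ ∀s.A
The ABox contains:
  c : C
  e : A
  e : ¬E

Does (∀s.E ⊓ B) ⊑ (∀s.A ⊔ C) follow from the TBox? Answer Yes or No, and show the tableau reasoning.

1. (∀s.E ⊓ B) ⊑ (∀s.A ⊔ C)  ⇔  ((∀s.E ⊓ B) ⊓ (∃s.¬A ⊓ ¬C)) unsat w.r.t. T
   all branches close; clash {B, ¬B} at x₀
2. Hence (∀s.E ⊓ B) ⊑ (∀s.A ⊔ C): entailed.

Yes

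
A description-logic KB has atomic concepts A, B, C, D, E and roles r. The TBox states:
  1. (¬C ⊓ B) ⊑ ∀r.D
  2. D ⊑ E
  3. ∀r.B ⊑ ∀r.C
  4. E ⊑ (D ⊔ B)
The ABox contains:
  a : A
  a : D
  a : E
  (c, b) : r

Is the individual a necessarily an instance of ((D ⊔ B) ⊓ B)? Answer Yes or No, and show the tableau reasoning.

1. a : ((D ⊔ B) ⊓ B)?  L(a) = {A, D, E} ∪ {((¬D ⊓ ¬B) ⊔ ¬B)}
   apply at a: E⊑(D ⊔ B)
   open: L(a) ⊇ {A, C, D, E, ¬B, …} (+ ∃-successors) — a ∉ ((D ⊔ B) ⊓ B) possible
2. Hence a : ((D ⊔ B) ⊓ B): not entailed.

No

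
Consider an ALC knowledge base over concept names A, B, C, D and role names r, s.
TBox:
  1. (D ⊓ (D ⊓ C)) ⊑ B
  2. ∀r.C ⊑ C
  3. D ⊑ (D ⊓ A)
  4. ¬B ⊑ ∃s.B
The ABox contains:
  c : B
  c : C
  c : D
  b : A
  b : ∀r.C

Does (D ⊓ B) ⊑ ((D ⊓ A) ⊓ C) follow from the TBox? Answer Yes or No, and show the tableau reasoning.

1. (D ⊓ B) ⊑ ((D ⊓ A) ⊓ C)  ⇔  ((D ⊓ B) ⊓ ((¬D ⊔ ¬A) ⊔ ¬C)) unsat w.r.t. T
   apply at x₀: D⊑(D ⊓ A)
   open: L(x₀) ⊇ {A, B, D, ¬C, ∃r.¬C} (+ ∃-successors)
2. Hence (D ⊓ B) ⊑ ((D ⊓ A) ⊓ C): not entailed.

No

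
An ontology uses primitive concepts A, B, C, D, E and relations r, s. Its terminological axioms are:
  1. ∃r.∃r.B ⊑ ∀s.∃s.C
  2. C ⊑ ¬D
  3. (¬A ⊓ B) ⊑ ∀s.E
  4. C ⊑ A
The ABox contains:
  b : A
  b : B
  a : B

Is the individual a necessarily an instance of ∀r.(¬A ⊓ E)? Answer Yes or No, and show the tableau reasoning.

1. a : ∀r.(¬A ⊓ E)?  L(a) = {B} ∪ {∃r.(A ⊔ ¬E)}
   open: L(a) ⊇ {A, B, ¬C, ∀r.∀r.¬B, ∃r.(A ⊔ ¬E)} (+ ∃-successors) — a ∉ ∀r.(¬A ⊓ E) possible
2. Hence a : ∀r.(¬A ⊓ E): not entailed.

No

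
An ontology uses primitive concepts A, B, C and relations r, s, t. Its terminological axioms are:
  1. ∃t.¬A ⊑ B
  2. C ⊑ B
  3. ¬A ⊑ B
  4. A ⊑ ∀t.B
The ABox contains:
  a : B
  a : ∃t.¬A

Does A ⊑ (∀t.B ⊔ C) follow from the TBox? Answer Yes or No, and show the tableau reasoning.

Yes

1. A ⊑ (∀t.B ⊔ C)  ⇔  (A ⊓ (∃t.¬B ⊓ ¬C)) unsat w.r.t. T
   all branches close; clash {B, ¬B} at an ∃-successor
2. Hence A ⊑ (∀t.B ⊔ C): entailed.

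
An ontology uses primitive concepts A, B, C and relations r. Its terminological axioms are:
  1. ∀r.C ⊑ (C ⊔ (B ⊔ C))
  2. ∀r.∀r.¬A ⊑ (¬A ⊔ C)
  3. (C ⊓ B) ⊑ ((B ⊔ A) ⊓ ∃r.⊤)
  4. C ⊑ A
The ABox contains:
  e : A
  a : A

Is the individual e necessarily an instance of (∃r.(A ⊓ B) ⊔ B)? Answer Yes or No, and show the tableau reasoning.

No

1. e : (∃r.(A ⊓ B) ⊔ B)?  L(e) = {A} ∪ {(∀r.(¬A ⊔ ¬B) ⊓ ¬B)}
   open: L(e) ⊇ {A, ¬B, ∀r.(¬A ⊔ ¬B), ∃r.¬C, ∃r.∃r.A} (+ ∃-successors) — e ∉ (∃r.(A ⊓ B) ⊔ B) possible
2. Hence e : (∃r.(A ⊓ B) ⊔ B): not entailed.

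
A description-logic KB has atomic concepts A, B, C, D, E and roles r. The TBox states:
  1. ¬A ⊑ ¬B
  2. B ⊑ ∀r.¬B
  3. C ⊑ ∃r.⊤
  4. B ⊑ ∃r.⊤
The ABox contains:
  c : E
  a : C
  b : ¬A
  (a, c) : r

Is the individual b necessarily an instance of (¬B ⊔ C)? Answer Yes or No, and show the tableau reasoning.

1. b : (¬B ⊔ C)?  L(b) = {¬A} ∪ {(B ⊓ ¬C)}
   clash {B, ¬B} at b — b ∈ (¬B ⊔ C)
2. Hence b : (¬B ⊔ C): entailed.

Yes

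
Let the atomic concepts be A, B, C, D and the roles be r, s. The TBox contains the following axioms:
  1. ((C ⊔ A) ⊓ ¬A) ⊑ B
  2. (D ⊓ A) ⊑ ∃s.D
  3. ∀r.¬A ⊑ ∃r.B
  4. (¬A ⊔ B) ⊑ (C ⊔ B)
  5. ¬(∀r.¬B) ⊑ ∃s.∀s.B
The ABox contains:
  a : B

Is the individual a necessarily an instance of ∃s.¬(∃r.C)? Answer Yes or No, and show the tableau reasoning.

No

1. a : ∃s.¬(∃r.C)?  L(a) = {B} ∪ {∀s.∃r.C}
   open: L(a) ⊇ {B, ¬D, ∀r.¬B, ∀s.∃r.C, ∃r.A} (+ ∃-successors) — a ∉ ∃s.¬(∃r.C) possible
2. Hence a : ∃s.¬(∃r.C): not entailed.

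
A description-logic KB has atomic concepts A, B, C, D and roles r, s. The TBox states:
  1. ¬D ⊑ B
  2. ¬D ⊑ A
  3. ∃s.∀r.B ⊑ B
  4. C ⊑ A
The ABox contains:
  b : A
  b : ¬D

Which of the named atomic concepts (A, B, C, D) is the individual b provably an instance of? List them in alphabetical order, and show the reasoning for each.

{A, B}

1. b : A?  L(b) = {A, ¬D} ∪ {¬A}
   clash {A, ¬A} at b — b ∈ A
2. b : B?  L(b) = {A, ¬D} ∪ {¬B}
   clash {B, ¬B} at b — b ∈ B
3. b : C?  L(b) = {A, ¬D} ∪ {¬C}
   apply at b: ¬D⊑B
   open: L(b) ⊇ {A, B, ¬C, ¬D} — b ∉ C possible
4. b : D?  L(b) = {A, ¬D} ∪ {¬D}
   apply at b: ¬D⊑B
   open: L(b) ⊇ {A, B, ¬D} — b ∉ D possible
5. Entailed for b: {A, B}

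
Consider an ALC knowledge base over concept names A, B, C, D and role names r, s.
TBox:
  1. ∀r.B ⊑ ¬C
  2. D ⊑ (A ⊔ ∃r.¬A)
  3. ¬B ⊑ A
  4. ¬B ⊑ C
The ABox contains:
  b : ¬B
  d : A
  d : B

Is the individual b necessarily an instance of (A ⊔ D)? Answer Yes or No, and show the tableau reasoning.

1. b : (A ⊔ D)?  L(b) = {¬B} ∪ {(¬A ⊓ ¬D)}
   clash {A, ¬A} at b — b ∈ (A ⊔ D)
2. Hence b : (A ⊔ D): entailed.

Yes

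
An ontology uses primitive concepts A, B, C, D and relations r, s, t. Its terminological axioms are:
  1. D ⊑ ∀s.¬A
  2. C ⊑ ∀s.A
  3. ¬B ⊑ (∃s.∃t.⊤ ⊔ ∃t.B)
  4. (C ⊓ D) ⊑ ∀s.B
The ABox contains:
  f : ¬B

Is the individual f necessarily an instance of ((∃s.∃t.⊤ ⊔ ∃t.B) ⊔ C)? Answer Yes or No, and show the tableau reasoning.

1. f : ((∃s.∃t.⊤ ⊔ ∃t.B) ⊔ C)?  L(f) = {¬B} ∪ {((∀s.∀t.⊥ ⊓ ∀t.¬B) ⊓ ¬C)}
   clash {B, ¬B} at an ∃-successor — f ∈ ((∃s.∃t.⊤ ⊔ ∃t.B) ⊔ C)
2. Hence f : ((∃s.∃t.⊤ ⊔ ∃t.B) ⊔ C): entailed.

Yes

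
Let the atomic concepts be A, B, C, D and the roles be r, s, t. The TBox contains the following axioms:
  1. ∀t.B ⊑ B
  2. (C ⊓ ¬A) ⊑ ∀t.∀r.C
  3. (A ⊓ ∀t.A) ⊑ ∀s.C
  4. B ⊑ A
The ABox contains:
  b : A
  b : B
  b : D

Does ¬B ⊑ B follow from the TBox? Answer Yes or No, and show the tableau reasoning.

No

1. ¬B ⊑ B  ⇔  (¬B ⊓ ¬B) unsat w.r.t. T
   open: L(x₀) ⊇ {¬A, ¬B, ¬C, ∃t.¬B} (+ ∃-successors)
2. Hence ¬B ⊑ B: not entailed.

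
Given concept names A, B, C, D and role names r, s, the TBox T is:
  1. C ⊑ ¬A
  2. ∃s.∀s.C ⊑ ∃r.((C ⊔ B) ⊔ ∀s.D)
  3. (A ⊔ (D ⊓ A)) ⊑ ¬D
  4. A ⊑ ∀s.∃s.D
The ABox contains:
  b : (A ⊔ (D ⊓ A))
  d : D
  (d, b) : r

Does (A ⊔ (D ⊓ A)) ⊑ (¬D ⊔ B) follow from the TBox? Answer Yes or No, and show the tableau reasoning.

Yes

1. (A ⊔ (D ⊓ A)) ⊑ (¬D ⊔ B)  ⇔  ((A ⊔ (D ⊓ A)) ⊓ (D ⊓ ¬B)) unsat w.r.t. T
   all branches close; clash {A, ¬A} at x₀
2. Hence (A ⊔ (D ⊓ A)) ⊑ (¬D ⊔ B): entailed.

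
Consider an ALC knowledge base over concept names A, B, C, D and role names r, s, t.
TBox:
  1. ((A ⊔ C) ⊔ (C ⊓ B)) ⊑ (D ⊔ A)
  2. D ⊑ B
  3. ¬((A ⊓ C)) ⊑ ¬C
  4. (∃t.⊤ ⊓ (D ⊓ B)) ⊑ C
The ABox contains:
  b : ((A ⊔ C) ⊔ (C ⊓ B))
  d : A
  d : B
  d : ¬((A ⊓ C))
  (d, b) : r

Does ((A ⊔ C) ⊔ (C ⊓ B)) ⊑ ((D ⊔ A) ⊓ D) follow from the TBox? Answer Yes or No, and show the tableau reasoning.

No

1. ((A ⊔ C) ⊔ (C ⊓ B)) ⊑ ((D ⊔ A) ⊓ D)  ⇔  (((A ⊔ C) ⊔ (C ⊓ B)) ⊓ ((¬D ⊓ ¬A) ⊔ ¬D)) unsat w.r.t. T
   apply at x₀: ((A ⊔ C) ⊔ (C ⊓ B))⊑(D ⊔ A)
   open: L(x₀) ⊇ {A, C, ¬D}
2. Hence ((A ⊔ C) ⊔ (C ⊓ B)) ⊑ ((D ⊔ A) ⊓ D): not entailed.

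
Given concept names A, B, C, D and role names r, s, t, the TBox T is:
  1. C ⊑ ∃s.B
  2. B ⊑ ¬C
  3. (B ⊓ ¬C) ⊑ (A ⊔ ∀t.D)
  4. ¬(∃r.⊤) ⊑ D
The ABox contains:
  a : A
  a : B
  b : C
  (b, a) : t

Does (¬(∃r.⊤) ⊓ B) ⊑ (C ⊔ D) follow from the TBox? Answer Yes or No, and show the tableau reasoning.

1. (¬(∃r.⊤) ⊓ B) ⊑ (C ⊔ D)  ⇔  ((∀r.⊥ ⊓ B) ⊓ (¬C ⊓ ¬D)) unsat w.r.t. T
   all branches close; clash {D, ¬D} at x₀
2. Hence (¬(∃r.⊤) ⊓ B) ⊑ (C ⊔ D): entailed.

Yes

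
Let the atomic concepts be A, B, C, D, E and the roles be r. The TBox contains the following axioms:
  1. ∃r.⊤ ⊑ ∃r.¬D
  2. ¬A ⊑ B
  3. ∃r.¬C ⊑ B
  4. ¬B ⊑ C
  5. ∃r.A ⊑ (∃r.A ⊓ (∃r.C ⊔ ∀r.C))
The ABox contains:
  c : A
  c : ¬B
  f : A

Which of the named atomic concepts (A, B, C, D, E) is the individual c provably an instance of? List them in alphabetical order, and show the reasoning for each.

{A, C}

1. c : A?  L(c) = {A, ¬B} ∪ {¬A}
   clash {A, ¬A} at c — c ∈ A
2. c : B?  L(c) = {A, ¬B} ∪ {¬B}
   apply at c: ¬B⊑C
   open: L(c) ⊇ {A, C, ¬B, ∀r.C, ∀r.¬A, …} — c ∉ B possible
3. c : C?  L(c) = {A, ¬B} ∪ {¬C}
   clash {C, ¬C} at c — c ∈ C
4. c : D?  L(c) = {A, ¬B} ∪ {¬D}
   apply at c: ¬B⊑C
   open: L(c) ⊇ {A, C, ¬B, ¬D, ∀r.C, …} — c ∉ D possible
5. c : E?  L(c) = {A, ¬B} ∪ {¬E}
   apply at c: ¬B⊑C
   open: L(c) ⊇ {A, C, ¬B, ¬E, ∀r.C, …} — c ∉ E possible
6. Entailed for c: {A, C}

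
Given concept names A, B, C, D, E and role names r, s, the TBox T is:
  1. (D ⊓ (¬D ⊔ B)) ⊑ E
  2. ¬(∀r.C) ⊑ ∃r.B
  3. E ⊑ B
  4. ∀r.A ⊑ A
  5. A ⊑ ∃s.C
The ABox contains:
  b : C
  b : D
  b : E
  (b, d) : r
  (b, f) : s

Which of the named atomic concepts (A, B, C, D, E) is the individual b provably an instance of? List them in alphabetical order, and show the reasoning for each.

1. b : A?  L(b) = {C, D, E} ∪ {¬A}
   apply at b: E⊑B
   open: L(b) ⊇ {B, C, D, E, ¬A, …} (+ ∃-successors) — b ∉ A possible
2. b : B?  L(b) = {C, D, E} ∪ {¬B}
   clash {B, ¬B} at b — b ∈ B
3. b : C?  L(b) = {C, D, E} ∪ {¬C}
   clash {C, ¬C} at b — b ∈ C
4. b : D?  L(b) = {C, D, E} ∪ {¬D}
   clash {D, ¬D} at b — b ∈ D
5. b : E?  L(b) = {C, D, E} ∪ {¬E}
   clash {E, ¬E} at b — b ∈ E
6. Entailed for b: {B, C, D, E}

{B, C, D, E}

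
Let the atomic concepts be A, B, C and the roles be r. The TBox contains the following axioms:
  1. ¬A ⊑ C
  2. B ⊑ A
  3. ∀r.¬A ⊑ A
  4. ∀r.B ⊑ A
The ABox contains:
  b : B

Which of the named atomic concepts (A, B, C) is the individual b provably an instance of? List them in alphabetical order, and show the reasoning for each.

1. b : A?  L(b) = {B} ∪ {¬A}
   clash {A, ¬A} at b — b ∈ A
2. b : B?  L(b) = {B} ∪ {¬B}
   clash {B, ¬B} at b — b ∈ B
3. b : C?  L(b) = {B} ∪ {¬C}
   apply at b: B⊑A
   open: L(b) ⊇ {A, B, ¬C} — b ∉ C possible
4. Entailed for b: {A, B}

{A, B}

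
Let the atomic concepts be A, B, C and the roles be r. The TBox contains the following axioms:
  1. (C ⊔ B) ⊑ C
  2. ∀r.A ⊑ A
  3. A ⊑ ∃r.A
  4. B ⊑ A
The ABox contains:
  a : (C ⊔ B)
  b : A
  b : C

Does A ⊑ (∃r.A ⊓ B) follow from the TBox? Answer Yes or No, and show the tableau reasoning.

1. A ⊑ (∃r.A ⊓ B)  ⇔  (A ⊓ (∀r.¬A ⊔ ¬B)) unsat w.r.t. T
   apply at x₀: A⊑∃r.A
   open: L(x₀) ⊇ {A, ¬B, ¬C, ∃r.A} (+ ∃-successors)
2. Hence A ⊑ (∃r.A ⊓ B): not entailed.

No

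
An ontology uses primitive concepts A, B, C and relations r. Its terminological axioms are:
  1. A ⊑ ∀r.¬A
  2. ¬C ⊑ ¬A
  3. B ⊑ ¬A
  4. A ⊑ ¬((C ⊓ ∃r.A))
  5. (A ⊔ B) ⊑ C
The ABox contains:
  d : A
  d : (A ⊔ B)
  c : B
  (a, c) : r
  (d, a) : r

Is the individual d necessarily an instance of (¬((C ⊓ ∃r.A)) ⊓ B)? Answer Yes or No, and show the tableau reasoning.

1. d : (¬((C ⊓ ∃r.A)) ⊓ B)?  L(d) = {A, (A ⊔ B)} ∪ {((C ⊓ ∃r.A) ⊔ ¬B)}
   apply at d: A⊑∀r.¬A; A⊑¬((C ⊓ ∃r.A)); (A ⊔ B)⊑C
   open: L(d) ⊇ {A, C, ¬B, ∀r.¬A} — d ∉ (¬((C ⊓ ∃r.A)) ⊓ B) possible
2. Hence d : (¬((C ⊓ ∃r.A)) ⊓ B): not entailed.

No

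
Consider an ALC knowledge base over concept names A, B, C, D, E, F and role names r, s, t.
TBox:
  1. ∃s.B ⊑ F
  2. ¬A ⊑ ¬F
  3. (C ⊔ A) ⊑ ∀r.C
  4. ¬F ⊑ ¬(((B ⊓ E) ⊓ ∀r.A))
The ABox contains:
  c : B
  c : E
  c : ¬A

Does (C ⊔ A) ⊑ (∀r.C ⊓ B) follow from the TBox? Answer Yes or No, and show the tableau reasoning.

No

1. (C ⊔ A) ⊑ (∀r.C ⊓ B)  ⇔  ((C ⊔ A) ⊓ (∃r.¬C ⊔ ¬B)) unsat w.r.t. T
   apply at x₀: (C ⊔ A)⊑∀r.C
   open: L(x₀) ⊇ {A, C, F, ¬B, ∀r.C, …}
2. Hence (C ⊔ A) ⊑ (∀r.C ⊓ B): not entailed.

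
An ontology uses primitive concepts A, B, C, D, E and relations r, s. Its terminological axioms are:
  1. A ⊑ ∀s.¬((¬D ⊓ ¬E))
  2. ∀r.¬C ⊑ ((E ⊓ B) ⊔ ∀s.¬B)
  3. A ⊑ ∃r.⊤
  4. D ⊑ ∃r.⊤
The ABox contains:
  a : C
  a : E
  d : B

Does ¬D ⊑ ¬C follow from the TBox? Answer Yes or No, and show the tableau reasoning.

1. ¬D ⊑ ¬C  ⇔  (¬D ⊓ C) unsat w.r.t. T
   open: L(x₀) ⊇ {C, ¬A, ¬D, ∃r.C} (+ ∃-successors)
2. Hence ¬D ⊑ ¬C: not entailed.

No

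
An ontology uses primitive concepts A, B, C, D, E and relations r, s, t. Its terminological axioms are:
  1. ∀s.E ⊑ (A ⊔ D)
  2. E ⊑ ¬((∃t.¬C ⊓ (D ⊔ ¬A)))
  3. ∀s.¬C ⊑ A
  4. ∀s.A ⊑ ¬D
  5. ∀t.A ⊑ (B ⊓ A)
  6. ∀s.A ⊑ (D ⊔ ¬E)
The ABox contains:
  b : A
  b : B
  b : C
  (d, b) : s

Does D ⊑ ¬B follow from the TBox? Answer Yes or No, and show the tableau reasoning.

1. D ⊑ ¬B  ⇔  (D ⊓ B) unsat w.r.t. T
   open: L(x₀) ⊇ {B, D, ¬E, ∃s.C, ∃s.¬A, …} (+ ∃-successors)
2. Hence D ⊑ ¬B: not entailed.

No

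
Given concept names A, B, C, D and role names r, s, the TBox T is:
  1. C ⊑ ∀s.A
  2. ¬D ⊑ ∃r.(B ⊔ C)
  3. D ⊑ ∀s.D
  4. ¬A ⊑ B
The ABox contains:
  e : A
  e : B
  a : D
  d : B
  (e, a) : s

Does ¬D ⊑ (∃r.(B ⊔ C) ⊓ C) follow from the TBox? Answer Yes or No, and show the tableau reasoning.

No

1. ¬D ⊑ (∃r.(B ⊔ C) ⊓ C)  ⇔  (¬D ⊓ (∀r.(¬B ⊓ ¬C) ⊔ ¬C)) unsat w.r.t. T
   apply at x₀: ¬D⊑∃r.(B ⊔ C)
   open: L(x₀) ⊇ {A, ¬C, ¬D, ∃r.(B ⊔ C)} (+ ∃-successors)
2. Hence ¬D ⊑ (∃r.(B ⊔ C) ⊓ C): not entailed.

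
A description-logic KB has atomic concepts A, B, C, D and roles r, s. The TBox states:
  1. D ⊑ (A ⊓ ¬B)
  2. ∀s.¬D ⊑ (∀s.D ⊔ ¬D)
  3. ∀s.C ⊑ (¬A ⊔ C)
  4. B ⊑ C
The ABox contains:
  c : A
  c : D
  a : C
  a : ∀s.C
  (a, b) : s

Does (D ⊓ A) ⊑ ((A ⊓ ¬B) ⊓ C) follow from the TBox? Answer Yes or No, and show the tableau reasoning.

No

1. (D ⊓ A) ⊑ ((A ⊓ ¬B) ⊓ C)  ⇔  ((D ⊓ A) ⊓ ((¬A ⊔ B) ⊔ ¬C)) unsat w.r.t. T
   apply at x₀: D⊑(A ⊓ ¬B)
   open: L(x₀) ⊇ {A, D, ¬B, ¬C, ∃s.D, …} (+ ∃-successors)
2. Hence (D ⊓ A) ⊑ ((A ⊓ ¬B) ⊓ C): not entailed.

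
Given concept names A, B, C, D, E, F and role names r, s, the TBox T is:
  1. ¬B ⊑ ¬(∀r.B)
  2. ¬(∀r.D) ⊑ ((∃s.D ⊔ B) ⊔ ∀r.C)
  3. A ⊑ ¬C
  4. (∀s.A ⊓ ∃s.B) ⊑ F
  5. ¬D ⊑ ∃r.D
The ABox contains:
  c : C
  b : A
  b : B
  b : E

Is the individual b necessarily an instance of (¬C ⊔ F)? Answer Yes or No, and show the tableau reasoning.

1. b : (¬C ⊔ F)?  L(b) = {A, B, E} ∪ {(C ⊓ ¬F)}
   clash {C, ¬C} at b — b ∈ (¬C ⊔ F)
2. Hence b : (¬C ⊔ F): entailed.

Yes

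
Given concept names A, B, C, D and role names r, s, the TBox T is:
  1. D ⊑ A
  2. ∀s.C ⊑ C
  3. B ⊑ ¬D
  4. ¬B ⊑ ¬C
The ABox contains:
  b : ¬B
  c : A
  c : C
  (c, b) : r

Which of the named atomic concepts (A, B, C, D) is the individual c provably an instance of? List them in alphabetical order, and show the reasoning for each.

1. c : A?  L(c) = {A, C} ∪ {¬A}
   clash {A, ¬A} at c — c ∈ A
2. c : B?  L(c) = {A, C} ∪ {¬B}
   clash {C, ¬C} at c — c ∈ B
3. c : C?  L(c) = {A, C} ∪ {¬C}
   clash {C, ¬C} at c — c ∈ C
4. c : D?  L(c) = {A, C} ∪ {¬D}
   open: L(c) ⊇ {A, B, C, ¬D} — c ∉ D possible
5. Entailed for c: {A, B, C}

{A, B, C}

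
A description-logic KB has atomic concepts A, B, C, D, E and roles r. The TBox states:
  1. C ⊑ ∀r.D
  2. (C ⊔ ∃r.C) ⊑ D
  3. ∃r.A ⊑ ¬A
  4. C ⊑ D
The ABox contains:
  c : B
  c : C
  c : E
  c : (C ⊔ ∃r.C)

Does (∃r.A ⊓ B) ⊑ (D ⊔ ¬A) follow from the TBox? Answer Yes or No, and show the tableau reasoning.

1. (∃r.A ⊓ B) ⊑ (D ⊔ ¬A)  ⇔  ((∃r.A ⊓ B) ⊓ (¬D ⊓ A)) unsat w.r.t. T
   all branches close; clash {D, ¬D} at x₀
2. Hence (∃r.A ⊓ B) ⊑ (D ⊔ ¬A): entailed.

Yes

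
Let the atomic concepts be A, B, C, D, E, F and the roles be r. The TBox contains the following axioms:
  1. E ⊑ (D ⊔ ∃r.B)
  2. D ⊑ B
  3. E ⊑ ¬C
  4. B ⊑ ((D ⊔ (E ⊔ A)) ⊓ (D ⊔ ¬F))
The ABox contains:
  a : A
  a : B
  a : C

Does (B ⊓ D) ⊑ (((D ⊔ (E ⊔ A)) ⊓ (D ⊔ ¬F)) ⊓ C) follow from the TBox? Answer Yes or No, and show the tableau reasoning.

1. (B ⊓ D) ⊑ (((D ⊔ (E ⊔ A)) ⊓ (D ⊔ ¬F)) ⊓ C)  ⇔  ((B ⊓ D) ⊓ (((¬D ⊓ (¬E ⊓ ¬A)) ⊔ (¬D ⊓ F)) ⊔ ¬C)) unsat w.r.t. T
   apply at x₀: B⊑((D ⊔ (E ⊔ A)) ⊓ (D ⊔ ¬F))
   open: L(x₀) ⊇ {B, D, ¬C, ¬E}
2. Hence (B ⊓ D) ⊑ (((D ⊔ (E ⊔ A)) ⊓ (D ⊔ ¬F)) ⊓ C): not entailed.

No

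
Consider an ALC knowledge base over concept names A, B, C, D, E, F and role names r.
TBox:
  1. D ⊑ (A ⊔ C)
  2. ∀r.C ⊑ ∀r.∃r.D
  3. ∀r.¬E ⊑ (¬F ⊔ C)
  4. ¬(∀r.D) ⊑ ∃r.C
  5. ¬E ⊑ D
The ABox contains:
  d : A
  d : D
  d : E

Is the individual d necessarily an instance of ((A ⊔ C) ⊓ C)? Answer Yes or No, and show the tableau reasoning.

No

1. d : ((A ⊔ C) ⊓ C)?  L(d) = {A, D, E} ∪ {((¬A ⊓ ¬C) ⊔ ¬C)}
   apply at d: D⊑(A ⊔ C)
   open: L(d) ⊇ {A, D, E, ¬C, ∀r.D, …} (+ ∃-successors) — d ∉ ((A ⊔ C) ⊓ C) possible
2. Hence d : ((A ⊔ C) ⊓ C): not entailed.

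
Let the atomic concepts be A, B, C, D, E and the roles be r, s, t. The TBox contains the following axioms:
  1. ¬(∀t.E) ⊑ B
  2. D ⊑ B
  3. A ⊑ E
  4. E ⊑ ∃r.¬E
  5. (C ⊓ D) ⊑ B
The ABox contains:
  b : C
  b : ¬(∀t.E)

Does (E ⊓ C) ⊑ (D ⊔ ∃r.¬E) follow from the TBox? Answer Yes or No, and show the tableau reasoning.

Yes

1. (E ⊓ C) ⊑ (D ⊔ ∃r.¬E)  ⇔  ((E ⊓ C) ⊓ (¬D ⊓ ∀r.E)) unsat w.r.t. T
   all branches close; clash {E, ¬E} at an ∃-successor
2. Hence (E ⊓ C) ⊑ (D ⊔ ∃r.¬E): entailed.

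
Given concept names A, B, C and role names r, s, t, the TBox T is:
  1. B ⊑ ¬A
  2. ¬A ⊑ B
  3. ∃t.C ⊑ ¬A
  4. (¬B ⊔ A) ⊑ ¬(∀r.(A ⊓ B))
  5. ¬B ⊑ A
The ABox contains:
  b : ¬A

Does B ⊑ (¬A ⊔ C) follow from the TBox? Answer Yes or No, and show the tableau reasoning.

1. B ⊑ (¬A ⊔ C)  ⇔  (B ⊓ (A ⊓ ¬C)) unsat w.r.t. T
   all branches close; clash {A, ¬A} at x₀
2. Hence B ⊑ (¬A ⊔ C): entailed.

Yes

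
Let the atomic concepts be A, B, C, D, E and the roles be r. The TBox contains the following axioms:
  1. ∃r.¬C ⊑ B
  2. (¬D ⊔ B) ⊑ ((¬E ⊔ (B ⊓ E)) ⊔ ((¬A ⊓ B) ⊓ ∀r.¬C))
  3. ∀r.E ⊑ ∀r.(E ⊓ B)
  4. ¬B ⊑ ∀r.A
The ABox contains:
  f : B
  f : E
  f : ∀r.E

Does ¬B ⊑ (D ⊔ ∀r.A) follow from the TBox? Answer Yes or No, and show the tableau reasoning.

1. ¬B ⊑ (D ⊔ ∀r.A)  ⇔  (¬B ⊓ (¬D ⊓ ∃r.¬A)) unsat w.r.t. T
   all branches close; clash {B, ¬B} at x₀
2. Hence ¬B ⊑ (D ⊔ ∀r.A): entailed.

Yes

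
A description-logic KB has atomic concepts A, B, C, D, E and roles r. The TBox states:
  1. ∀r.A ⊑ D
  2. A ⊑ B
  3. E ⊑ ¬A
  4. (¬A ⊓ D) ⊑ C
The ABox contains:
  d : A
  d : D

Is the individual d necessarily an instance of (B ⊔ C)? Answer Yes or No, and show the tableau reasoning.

1. d : (B ⊔ C)?  L(d) = {A, D} ∪ {(¬B ⊓ ¬C)}
   clash {B, ¬B} at d — d ∈ (B ⊔ C)
2. Hence d : (B ⊔ C): entailed.

Yes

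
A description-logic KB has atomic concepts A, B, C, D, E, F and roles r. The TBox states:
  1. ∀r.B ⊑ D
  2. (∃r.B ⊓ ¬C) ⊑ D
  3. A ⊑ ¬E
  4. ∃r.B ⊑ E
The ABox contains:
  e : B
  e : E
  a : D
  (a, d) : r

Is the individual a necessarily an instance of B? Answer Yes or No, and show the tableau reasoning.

1. a : B?  L(a) = {D} ∪ {¬B}
   open: L(a) ⊇ {D, ¬A, ¬B, ∀r.¬B} — a ∉ B possible
2. Hence a : B: not entailed.

No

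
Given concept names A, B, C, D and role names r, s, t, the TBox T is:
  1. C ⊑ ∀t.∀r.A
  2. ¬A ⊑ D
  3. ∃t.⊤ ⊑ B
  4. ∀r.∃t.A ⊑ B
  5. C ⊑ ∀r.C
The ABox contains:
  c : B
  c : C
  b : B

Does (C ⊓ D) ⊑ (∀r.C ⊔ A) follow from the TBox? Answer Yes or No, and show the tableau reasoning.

1. (C ⊓ D) ⊑ (∀r.C ⊔ A)  ⇔  ((C ⊓ D) ⊓ (∃r.¬C ⊓ ¬A)) unsat w.r.t. T
   all branches close; clash {C, ¬C} at an ∃-successor
2. Hence (C ⊓ D) ⊑ (∀r.C ⊔ A): entailed.

Yes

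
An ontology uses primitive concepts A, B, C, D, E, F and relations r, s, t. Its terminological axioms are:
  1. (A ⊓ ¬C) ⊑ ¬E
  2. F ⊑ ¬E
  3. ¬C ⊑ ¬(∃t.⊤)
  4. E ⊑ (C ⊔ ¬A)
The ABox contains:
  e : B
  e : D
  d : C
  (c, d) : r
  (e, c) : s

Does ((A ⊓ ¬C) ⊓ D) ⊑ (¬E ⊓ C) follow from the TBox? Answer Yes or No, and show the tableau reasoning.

No

1. ((A ⊓ ¬C) ⊓ D) ⊑ (¬E ⊓ C)  ⇔  (((A ⊓ ¬C) ⊓ D) ⊓ (E ⊔ ¬C)) unsat w.r.t. T
   apply at x₀: (A ⊓ ¬C)⊑¬E; ¬C⊑¬(∃t.⊤)
   open: L(x₀) ⊇ {A, D, ¬C, ¬E, ¬F, …}
2. Hence ((A ⊓ ¬C) ⊓ D) ⊑ (¬E ⊓ C): not entailed.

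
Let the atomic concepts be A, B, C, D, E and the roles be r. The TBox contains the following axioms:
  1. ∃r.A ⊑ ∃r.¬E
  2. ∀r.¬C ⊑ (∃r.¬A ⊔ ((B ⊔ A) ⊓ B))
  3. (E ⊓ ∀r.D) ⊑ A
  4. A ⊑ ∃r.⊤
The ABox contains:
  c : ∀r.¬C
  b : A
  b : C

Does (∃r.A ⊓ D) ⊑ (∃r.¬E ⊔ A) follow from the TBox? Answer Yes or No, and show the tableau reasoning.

1. (∃r.A ⊓ D) ⊑ (∃r.¬E ⊔ A)  ⇔  ((∃r.A ⊓ D) ⊓ (∀r.E ⊓ ¬A)) unsat w.r.t. T
   all branches close; clash {A, ¬A} at x₀
2. Hence (∃r.A ⊓ D) ⊑ (∃r.¬E ⊔ A): entailed.

Yes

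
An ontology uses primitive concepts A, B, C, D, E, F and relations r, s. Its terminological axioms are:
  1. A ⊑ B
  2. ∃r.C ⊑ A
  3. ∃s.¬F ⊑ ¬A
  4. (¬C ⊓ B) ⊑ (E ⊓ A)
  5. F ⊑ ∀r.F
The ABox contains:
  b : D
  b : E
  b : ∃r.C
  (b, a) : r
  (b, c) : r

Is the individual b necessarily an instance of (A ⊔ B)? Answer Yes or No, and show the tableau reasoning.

Yes

1. b : (A ⊔ B)?  L(b) = {D, E, ∃r.C} ∪ {(¬A ⊓ ¬B)}
   clash {A, ¬A} at b — b ∈ (A ⊔ B)
2. Hence b : (A ⊔ B): entailed.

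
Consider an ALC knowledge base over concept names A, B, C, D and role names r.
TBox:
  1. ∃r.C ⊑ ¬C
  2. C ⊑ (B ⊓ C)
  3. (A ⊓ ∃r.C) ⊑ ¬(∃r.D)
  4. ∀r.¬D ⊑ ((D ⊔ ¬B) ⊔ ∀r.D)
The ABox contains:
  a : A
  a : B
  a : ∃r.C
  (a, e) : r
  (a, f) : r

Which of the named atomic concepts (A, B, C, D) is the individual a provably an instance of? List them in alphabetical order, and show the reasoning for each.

1. a : A?  L(a) = {A, B, ∃r.C} ∪ {¬A}
   clash {A, ¬A} at a — a ∈ A
2. a : B?  L(a) = {A, B, ∃r.C} ∪ {¬B}
   clash {B, ¬B} at a — a ∈ B
3. a : C?  L(a) = {A, B, ∃r.C} ∪ {¬C}
   open: L(a) ⊇ {A, B, D, ¬C, ∀r.¬D, …} (+ ∃-successors) — a ∉ C possible
4. a : D?  L(a) = {A, B, ∃r.C} ∪ {¬D}
   clash {C, ¬C} at a — a ∈ D
5. Entailed for a: {A, B, D}

{A, B, D}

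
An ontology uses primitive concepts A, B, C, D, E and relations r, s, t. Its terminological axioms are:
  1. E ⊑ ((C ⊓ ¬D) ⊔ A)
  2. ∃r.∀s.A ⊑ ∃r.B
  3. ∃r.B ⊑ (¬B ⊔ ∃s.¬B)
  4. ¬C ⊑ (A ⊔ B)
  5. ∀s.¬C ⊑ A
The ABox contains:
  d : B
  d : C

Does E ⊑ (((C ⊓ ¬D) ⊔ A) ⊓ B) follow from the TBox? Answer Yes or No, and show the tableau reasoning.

No

1. E ⊑ (((C ⊓ ¬D) ⊔ A) ⊓ B)  ⇔  (E ⊓ (((¬C ⊔ D) ⊓ ¬A) ⊔ ¬B)) unsat w.r.t. T
   apply at x₀: E⊑((C ⊓ ¬D) ⊔ A)
   open: L(x₀) ⊇ {C, E, ¬B, ¬D, ∀r.¬B, …} (+ ∃-successors)
2. Hence E ⊑ (((C ⊓ ¬D) ⊔ A) ⊓ B): not entailed.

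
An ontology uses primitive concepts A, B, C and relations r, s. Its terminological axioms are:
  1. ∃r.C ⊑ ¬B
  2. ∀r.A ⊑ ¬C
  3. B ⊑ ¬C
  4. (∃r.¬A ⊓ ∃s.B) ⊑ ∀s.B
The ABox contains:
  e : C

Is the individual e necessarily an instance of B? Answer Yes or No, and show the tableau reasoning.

No

1. e : B?  L(e) = {C} ∪ {¬B}
   open: L(e) ⊇ {C, ¬B, ∀s.¬B, ∃r.¬A} (+ ∃-successors) — e ∉ B possible
2. Hence e : B: not entailed.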